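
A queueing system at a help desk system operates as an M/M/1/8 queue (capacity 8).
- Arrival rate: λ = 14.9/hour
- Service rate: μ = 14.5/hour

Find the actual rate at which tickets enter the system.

ρ = λ/μ = 14.9/14.5 = 1.027586
P₀ = (1-ρ)/(1-ρ^(K+1)) = (1-1.027586)/(1-1.027586^9) = -0.027586/-0.27751 = 0.09941
P_K = P₀×ρ^K = 0.09941 × 1.027586^8 = 0.09941 × 1.2432 = 0.1236
λ_eff = λ(1-P_K) = 14.9 × (1 - 0.123583) = 14.9 × 0.876417 = 13.0586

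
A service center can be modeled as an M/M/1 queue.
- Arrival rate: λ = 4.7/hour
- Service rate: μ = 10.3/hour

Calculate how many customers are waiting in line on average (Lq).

ρ = λ/μ = 4.7/10.3 = 0.4563
For M/M/1: Lq = λ²/(μ(μ-λ))
Lq = 22.09/(10.3 × 5.60)
Lq = 0.3830 customers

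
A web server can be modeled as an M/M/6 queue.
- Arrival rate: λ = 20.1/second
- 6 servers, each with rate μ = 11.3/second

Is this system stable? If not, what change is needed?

Stability requires ρ = λ/(cμ) < 1
ρ = 20.1/(6 × 11.3) = 20.1/67.80 = 0.2965
Since 0.2965 < 1, the system is STABLE.
The servers are busy 29.65% of the time.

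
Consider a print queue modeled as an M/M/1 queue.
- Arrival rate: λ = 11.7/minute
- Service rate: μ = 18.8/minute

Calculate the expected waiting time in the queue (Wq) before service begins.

First, compute utilization: ρ = λ/μ = 11.7/18.8 = 0.6223
For M/M/1: Wq = λ/(μ(μ-λ))
Wq = 11.7/(18.8 × (18.8-11.7))
Wq = 11.7/(18.8 × 7.10)
Wq = 0.08765 minutes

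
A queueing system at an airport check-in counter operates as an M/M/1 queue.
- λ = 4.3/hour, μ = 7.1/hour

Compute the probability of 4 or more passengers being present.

ρ = λ/μ = 4.3/7.1 = 0.6056
P(N ≥ n) = ρⁿ
P(N ≥ 4) = 0.6056^4
P(N ≥ 4) = 0.1345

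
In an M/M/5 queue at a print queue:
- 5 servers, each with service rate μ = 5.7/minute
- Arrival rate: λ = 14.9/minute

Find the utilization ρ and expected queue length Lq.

Traffic intensity: ρ = λ/(cμ) = 14.9/(5×5.7) = 0.5228
Since ρ = 0.5228 < 1, system is stable.
Offered load a = λ/μ = cρ = 14.9/5.7 = 2.6140
P₀ = [ Σₙ₌₀^4 aⁿ/n! + a^5/(5!(1-ρ)) ]⁻¹
Σ = a^0/0! + a^1/1! + a^2/2! + a^3/3! + a^4/4! = 1.00000 + 2.61404 + 3.41659 + 2.97703 + 1.94551 = 11.9532
a^5/(5!(1-ρ)) = 122.0554/(120 × 0.4772) = 2.1315
P₀ = 1/(11.9532 + 2.1315) = 0.07100
Lq = P₀·a^5·ρ / (5!(1-ρ)²) = 0.07100 × 122.0554 × 0.5228 / (120 × 0.2277) = 0.1658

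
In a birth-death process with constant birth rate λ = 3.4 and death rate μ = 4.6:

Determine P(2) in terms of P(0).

For constant rates: P(n)/P(0) = (λ/μ)^n
P(2)/P(0) = (3.4/4.6)^2 = 0.7391^2 = 0.5463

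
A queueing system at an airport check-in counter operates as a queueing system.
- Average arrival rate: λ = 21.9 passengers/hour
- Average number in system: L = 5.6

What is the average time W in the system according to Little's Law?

Little's Law: L = λW, so W = L/λ
W = 5.6/21.9 = 0.2557 hours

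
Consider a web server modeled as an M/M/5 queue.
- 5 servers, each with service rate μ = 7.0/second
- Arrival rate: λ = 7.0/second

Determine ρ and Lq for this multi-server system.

Traffic intensity: ρ = λ/(cμ) = 7.0/(5×7.0) = 0.2000
Since ρ = 0.2000 < 1, system is stable.
Offered load a = λ/μ = cρ = 7.0/7.0 = 1.0000
P₀ = [ Σₙ₌₀^4 aⁿ/n! + a^5/(5!(1-ρ)) ]⁻¹
Σ = a^0/0! + a^1/1! + a^2/2! + a^3/3! + a^4/4! = 1.0000 + 1.0000 + 0.50000 + 0.16667 + 0.041667 = 2.7083
a^5/(5!(1-ρ)) = 1.0000/(120 × 0.8000) = 0.01042
P₀ = 1/(2.7083 + 0.01042) = 0.3678
Lq = P₀·a^5·ρ / (5!(1-ρ)²) = 0.36782 × 1.0000 × 0.20000 / (120 × 0.64000) = 0.0009579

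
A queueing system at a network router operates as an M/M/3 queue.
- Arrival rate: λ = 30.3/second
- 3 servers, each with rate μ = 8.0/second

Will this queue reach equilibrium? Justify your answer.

Stability requires ρ = λ/(cμ) < 1
ρ = 30.3/(3 × 8.0) = 30.3/24.00 = 1.2625
Since 1.2625 ≥ 1, the system is UNSTABLE.
Need c > λ/μ = 30.3/8.0 = 3.79.
Minimum servers needed: c = 4.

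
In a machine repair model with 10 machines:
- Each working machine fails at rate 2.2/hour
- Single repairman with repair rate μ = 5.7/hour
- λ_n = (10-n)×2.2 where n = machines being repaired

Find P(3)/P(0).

P(3)/P(0) = ∏_{i=0}^{3-1} λ_i/μ_{i+1}
= (10-0)×2.2/5.7 × (10-1)×2.2/5.7 × (10-2)×2.2/5.7
= 41.3977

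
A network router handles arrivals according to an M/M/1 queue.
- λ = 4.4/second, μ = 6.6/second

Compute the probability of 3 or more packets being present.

ρ = λ/μ = 4.4/6.6 = 0.6667
P(N ≥ n) = ρⁿ
P(N ≥ 3) = 0.6667^3
P(N ≥ 3) = 0.2963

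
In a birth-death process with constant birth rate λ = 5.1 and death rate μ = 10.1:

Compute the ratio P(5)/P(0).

For constant rates: P(n)/P(0) = (λ/μ)^n
P(5)/P(0) = (5.1/10.1)^5 = 0.50495^5 = 0.03283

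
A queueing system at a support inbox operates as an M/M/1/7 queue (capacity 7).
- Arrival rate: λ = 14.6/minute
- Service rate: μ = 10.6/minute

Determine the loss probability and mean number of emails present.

ρ = λ/μ = 14.6/10.6 = 1.37736
P₀ = (1-ρ)/(1-ρ^(K+1)) = (1-1.37736)/(1-1.37736^8) = -0.3774/-11.9533 = 0.03157
P_K = P₀×ρ^K = 0.03157 × 1.37736^7 = 0.03157 × 9.4044 = 0.2969
Blocking probability P_7 = 0.2969 (29.69%)
L = ρ[1 - (K+1)ρ^K + Kρ^(K+1)] / [(1-ρ)(1-ρ^(K+1))]
L = 1.37736 × (1 - 8×9.40443 + 7×12.9533) / ((1 - 1.37736) × (1 - 12.9533)) = 5.0193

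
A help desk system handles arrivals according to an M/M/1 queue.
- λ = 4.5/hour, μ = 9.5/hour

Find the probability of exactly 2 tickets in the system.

ρ = λ/μ = 4.5/9.5 = 0.4737
P(n) = (1-ρ)ρⁿ
P(2) = (1-0.4737) × 0.4737^2
P(2) = 0.5263 × 0.2244
P(2) = 0.1181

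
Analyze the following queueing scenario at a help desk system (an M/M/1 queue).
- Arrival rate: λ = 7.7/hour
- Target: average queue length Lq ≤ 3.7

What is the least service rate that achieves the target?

For M/M/1: Lq = λ²/(μ(μ-λ))
Need Lq ≤ 3.7, i.e. μ(μ-λ) ≥ λ²/3.7
μ² - 7.7μ - 59.29/3.7 ≥ 0  →  μ² - 7.7μ - 16.02432 ≥ 0
Quadratic formula (positive root): μ = [λ + √(λ² + 4×16.02432)]/2
Discriminant: 59.29 + 4×16.02432 = 123.3873, √123.3873 = 11.1080
μ ≥ (7.7 + 11.1080)/2 = 9.4040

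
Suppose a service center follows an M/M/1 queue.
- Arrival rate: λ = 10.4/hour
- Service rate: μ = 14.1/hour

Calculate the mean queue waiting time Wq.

First, compute utilization: ρ = λ/μ = 10.4/14.1 = 0.7376
For M/M/1: Wq = λ/(μ(μ-λ))
Wq = 10.4/(14.1 × (14.1-10.4))
Wq = 10.4/(14.1 × 3.70)
Wq = 0.1993 hours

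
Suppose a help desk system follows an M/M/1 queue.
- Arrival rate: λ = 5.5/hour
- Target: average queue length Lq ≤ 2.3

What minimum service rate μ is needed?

For M/M/1: Lq = λ²/(μ(μ-λ))
Need Lq ≤ 2.3, i.e. μ(μ-λ) ≥ λ²/2.3
μ² - 5.5μ - 30.25/2.3 ≥ 0  →  μ² - 5.5μ - 13.15217 ≥ 0
Quadratic formula (positive root): μ = [λ + √(λ² + 4×13.15217)]/2
Discriminant: 30.25 + 4×13.15217 = 82.8587, √82.8587 = 9.10268
μ ≥ (5.5 + 9.10268)/2 = 7.3013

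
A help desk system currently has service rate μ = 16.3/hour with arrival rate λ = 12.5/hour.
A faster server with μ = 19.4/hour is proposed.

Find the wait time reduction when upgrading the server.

System 1: ρ₁ = 12.5/16.3 = 0.7669, W₁ = 1/(16.3-12.5) = 0.26316
System 2: ρ₂ = 12.5/19.4 = 0.6443, W₂ = 1/(19.4-12.5) = 0.14493
Improvement: (W₁-W₂)/W₁ = (0.26316-0.14493)/0.26316 = 44.93%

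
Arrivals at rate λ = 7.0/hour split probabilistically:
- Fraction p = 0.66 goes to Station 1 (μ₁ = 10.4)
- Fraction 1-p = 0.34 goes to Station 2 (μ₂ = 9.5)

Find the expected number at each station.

Effective rates: λ₁ = 7.0×0.66 = 4.62, λ₂ = 7.0×0.34 = 2.38
Station 1: ρ₁ = 4.62/10.4 = 0.44423, L₁ = ρ₁/(1-ρ₁) = 0.44423/(1-0.44423) = 0.7993
Station 2: ρ₂ = 2.38/9.5 = 0.25053, L₂ = ρ₂/(1-ρ₂) = 0.25053/(1-0.25053) = 0.3343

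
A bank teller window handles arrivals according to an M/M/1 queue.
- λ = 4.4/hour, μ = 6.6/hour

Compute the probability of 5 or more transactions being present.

ρ = λ/μ = 4.4/6.6 = 0.6667
P(N ≥ n) = ρⁿ
P(N ≥ 5) = 0.6667^5
P(N ≥ 5) = 0.1317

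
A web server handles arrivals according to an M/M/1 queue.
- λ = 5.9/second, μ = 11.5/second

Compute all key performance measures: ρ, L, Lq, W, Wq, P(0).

Step 1: ρ = λ/μ = 5.9/11.5 = 0.5130
Step 2: L = λ/(μ-λ) = 5.9/5.60 = 1.0536
Step 3: Lq = λ²/(μ(μ-λ)) = 34.81/(11.5×5.60) = 0.5405
Step 4: W = 1/(μ-λ) = 1/5.60 = 0.17857
Step 5: Wq = λ/(μ(μ-λ)) = 5.9/(11.5×5.60) = 0.09161
Step 6: P(0) = 1-ρ = 0.4870
Verify: L = λW = 5.9×0.17857 = 1.0536 ✔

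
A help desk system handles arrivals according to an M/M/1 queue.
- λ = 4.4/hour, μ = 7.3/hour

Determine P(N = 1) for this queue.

ρ = λ/μ = 4.4/7.3 = 0.60274
P(n) = (1-ρ)ρⁿ
P(1) = (1-0.60274) × 0.60274^1
P(1) = 0.39726 × 0.60274
P(1) = 0.2394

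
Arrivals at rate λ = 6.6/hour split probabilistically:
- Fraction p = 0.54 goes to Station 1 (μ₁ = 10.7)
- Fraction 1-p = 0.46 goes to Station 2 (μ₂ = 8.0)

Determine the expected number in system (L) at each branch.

Effective rates: λ₁ = 6.6×0.54 = 3.564, λ₂ = 6.6×0.46 = 3.036
Station 1: ρ₁ = 3.564/10.7 = 0.33308, L₁ = ρ₁/(1-ρ₁) = 0.33308/(1-0.33308) = 0.4994
Station 2: ρ₂ = 3.036/8.0 = 0.3795, L₂ = ρ₂/(1-ρ₂) = 0.3795/(1-0.3795) = 0.6116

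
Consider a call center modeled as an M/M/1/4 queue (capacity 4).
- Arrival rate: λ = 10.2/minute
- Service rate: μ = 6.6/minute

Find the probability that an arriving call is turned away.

ρ = λ/μ = 10.2/6.6 = 1.54545
P₀ = (1-ρ)/(1-ρ^(K+1)) = (1-1.54545)/(1-1.54545^5) = -0.54545/-7.8161 = 0.06979
P_K = P₀×ρ^K = 0.06979 × 1.54545^4 = 0.06979 × 5.7045 = 0.3981
Blocking probability = 39.81%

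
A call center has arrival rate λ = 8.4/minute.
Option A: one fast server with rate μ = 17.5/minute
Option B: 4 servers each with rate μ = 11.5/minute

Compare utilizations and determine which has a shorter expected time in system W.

Option A: single server μ = 17.5 (M/M/1)
  ρ_A = 8.4/17.5 = 0.4800
  W_A = 1/(μ-λ) = 1/(17.5-8.4) = 1/9.10 = 0.1099

Option B: 4 servers μ = 11.5 (M/M/4)
  ρ_B = λ/(cμ) = 8.4/(4×11.5) = 0.1826
  Offered load a = λ/μ = cρ = 8.4/11.5 = 0.7304
  P₀ = [ Σₙ₌₀^3 aⁿ/n! + a^4/(4!(1-ρ)) ]⁻¹
  Σ = a^0/0! + a^1/1! + a^2/2! + a^3/3! = 1.0000 + 0.73043 + 0.26677 + 0.064952 = 2.0622
  a^4/(4!(1-ρ)) = 0.2847/(24 × 0.8174) = 0.01451
  P₀ = 1/(2.0622 + 0.01451) = 0.4815
  Lq = P₀·a^4·ρ / (4!(1-ρ)²) = 0.4815 × 0.2847 × 0.1826 / (24 × 0.6681) = 0.001561
  Wq_B = Lq/λ = 0.00156102/8.4 = 0.00018584
  W_B = Wq_B + 1/μ = 0.00018584 + 0.086957 = 0.08714

Since W_B = 0.08714 < W_A = 0.1099, Option B (multiple servers) has the shorter time in system.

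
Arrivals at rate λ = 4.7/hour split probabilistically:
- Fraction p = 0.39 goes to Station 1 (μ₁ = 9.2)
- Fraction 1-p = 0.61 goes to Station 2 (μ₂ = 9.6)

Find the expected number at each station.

Effective rates: λ₁ = 4.7×0.39 = 1.833, λ₂ = 4.7×0.61 = 2.867
Station 1: ρ₁ = 1.833/9.2 = 0.1992, L₁ = ρ₁/(1-ρ₁) = 0.1992/(1-0.1992) = 0.2488
Station 2: ρ₂ = 2.867/9.6 = 0.29865, L₂ = ρ₂/(1-ρ₂) = 0.29865/(1-0.29865) = 0.4258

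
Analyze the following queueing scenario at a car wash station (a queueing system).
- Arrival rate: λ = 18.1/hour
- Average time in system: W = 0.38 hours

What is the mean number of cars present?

Little's Law: L = λW
L = 18.1 × 0.38 = 6.8780 cars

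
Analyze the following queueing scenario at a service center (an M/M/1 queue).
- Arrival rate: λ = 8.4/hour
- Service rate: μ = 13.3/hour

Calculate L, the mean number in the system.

ρ = λ/μ = 8.4/13.3 = 0.6316
For M/M/1: L = λ/(μ-λ)
L = 8.4/(13.3-8.4) = 8.4/4.90
L = 1.7143 customers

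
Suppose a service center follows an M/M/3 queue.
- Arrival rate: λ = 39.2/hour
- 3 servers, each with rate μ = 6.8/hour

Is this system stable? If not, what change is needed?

Stability requires ρ = λ/(cμ) < 1
ρ = 39.2/(3 × 6.8) = 39.2/20.40 = 1.9216
Since 1.9216 ≥ 1, the system is UNSTABLE.
Need c > λ/μ = 39.2/6.8 = 5.76.
Minimum servers needed: c = 6.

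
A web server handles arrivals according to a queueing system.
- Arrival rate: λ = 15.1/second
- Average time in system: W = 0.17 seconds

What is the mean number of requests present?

Little's Law: L = λW
L = 15.1 × 0.17 = 2.5670 requests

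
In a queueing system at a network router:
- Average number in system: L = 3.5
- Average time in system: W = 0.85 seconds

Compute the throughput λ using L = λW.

Little's Law: L = λW, so λ = L/W
λ = 3.5/0.85 = 4.1176 packets/second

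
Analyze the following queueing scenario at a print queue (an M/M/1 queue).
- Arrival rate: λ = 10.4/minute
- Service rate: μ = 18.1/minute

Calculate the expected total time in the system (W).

First, compute utilization: ρ = λ/μ = 10.4/18.1 = 0.5746
For M/M/1: W = 1/(μ-λ)
W = 1/(18.1-10.4) = 1/7.70
W = 0.1299 minutes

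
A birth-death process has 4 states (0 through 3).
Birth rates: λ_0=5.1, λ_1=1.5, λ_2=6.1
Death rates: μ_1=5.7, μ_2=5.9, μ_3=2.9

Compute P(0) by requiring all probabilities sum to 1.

Ratios P(n)/P(0) = (λ₀···λₙ₋₁)/(μ₁···μₙ):
P(1)/P(0) = (5.1)/(5.7) = 0.8947
P(2)/P(0) = (5.1×1.5)/(5.7×5.9) = 0.2275
P(3)/P(0) = (5.1×1.5×6.1)/(5.7×5.9×2.9) = 0.4785

Normalization: ∑ P(n) = 1
P(0) × (1.0000 + 0.8947 + 0.2275 + 0.4785) = 1
P(0) × 2.6007 = 1
P(0) = 1/2.6007 = 0.3845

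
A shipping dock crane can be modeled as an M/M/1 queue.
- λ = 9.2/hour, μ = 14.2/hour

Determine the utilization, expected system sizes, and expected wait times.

Step 1: ρ = λ/μ = 9.2/14.2 = 0.6479
Step 2: L = λ/(μ-λ) = 9.2/5.00 = 1.8400
Step 3: Lq = λ²/(μ(μ-λ)) = 84.64/(14.2×5.00) = 1.1921
Step 4: W = 1/(μ-λ) = 1/5.00 = 0.2000
Step 5: Wq = λ/(μ(μ-λ)) = 9.2/(14.2×5.00) = 0.1296
Step 6: P(0) = 1-ρ = 0.3521
Verify: L = λW = 9.2×0.2000 = 1.8400 ✔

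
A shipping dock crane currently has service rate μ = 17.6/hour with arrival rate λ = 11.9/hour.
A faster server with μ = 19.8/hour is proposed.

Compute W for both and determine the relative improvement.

System 1: ρ₁ = 11.9/17.6 = 0.6761, W₁ = 1/(17.6-11.9) = 0.17544
System 2: ρ₂ = 11.9/19.8 = 0.6010, W₂ = 1/(19.8-11.9) = 0.12658
Improvement: (W₁-W₂)/W₁ = (0.17544-0.12658)/0.17544 = 27.85%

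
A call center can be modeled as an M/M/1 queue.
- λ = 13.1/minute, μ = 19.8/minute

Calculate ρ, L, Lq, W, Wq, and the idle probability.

Step 1: ρ = λ/μ = 13.1/19.8 = 0.6616
Step 2: L = λ/(μ-λ) = 13.1/6.70 = 1.9552
Step 3: Lq = λ²/(μ(μ-λ)) = 171.61/(19.8×6.70) = 1.2936
Step 4: W = 1/(μ-λ) = 1/6.70 = 0.14925
Step 5: Wq = λ/(μ(μ-λ)) = 13.1/(19.8×6.70) = 0.09875
Step 6: P(0) = 1-ρ = 0.3384
Verify: L = λW = 13.1×0.14925 = 1.9552 ✔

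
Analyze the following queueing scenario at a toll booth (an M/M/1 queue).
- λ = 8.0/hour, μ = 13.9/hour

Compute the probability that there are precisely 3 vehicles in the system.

ρ = λ/μ = 8.0/13.9 = 0.57554
P(n) = (1-ρ)ρⁿ
P(3) = (1-0.57554) × 0.57554^3
P(3) = 0.42446 × 0.19065
P(3) = 0.08092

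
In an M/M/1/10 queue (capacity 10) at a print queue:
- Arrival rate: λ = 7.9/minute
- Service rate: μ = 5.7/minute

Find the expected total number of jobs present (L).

ρ = λ/μ = 7.9/5.7 = 1.38596
P₀ = (1-ρ)/(1-ρ^(K+1)) = (1-1.38596)/(1-1.38596^11) = -0.3860/-35.2458 = 0.01095
P_K = P₀×ρ^K = 0.01095 × 1.38596^10 = 0.01095 × 26.1521 = 0.2864
L = ρ[1 - (K+1)ρ^K + Kρ^(K+1)] / [(1-ρ)(1-ρ^(K+1))]
L = 1.38596 × (1 - 11×26.1521 + 10×36.2458) / ((1 - 1.38596) × (1 - 36.2458)) = 7.7212 jobs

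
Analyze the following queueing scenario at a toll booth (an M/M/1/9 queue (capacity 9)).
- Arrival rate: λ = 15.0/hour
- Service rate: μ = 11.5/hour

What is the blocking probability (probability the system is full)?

ρ = λ/μ = 15.0/11.5 = 1.30435
P₀ = (1-ρ)/(1-ρ^(K+1)) = (1-1.30435)/(1-1.30435^10) = -0.3043/-13.2542 = 0.02296
P_K = P₀×ρ^K = 0.02296 × 1.30435^9 = 0.02296 × 10.9282 = 0.2509
Blocking probability = 25.09%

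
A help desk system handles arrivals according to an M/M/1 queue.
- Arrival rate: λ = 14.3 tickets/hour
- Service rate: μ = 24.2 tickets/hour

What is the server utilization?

Server utilization: ρ = λ/μ
ρ = 14.3/24.2 = 0.5909
The server is busy 59.09% of the time.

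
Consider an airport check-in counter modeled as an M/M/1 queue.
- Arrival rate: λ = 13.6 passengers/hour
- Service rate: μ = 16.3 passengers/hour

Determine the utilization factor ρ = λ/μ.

Server utilization: ρ = λ/μ
ρ = 13.6/16.3 = 0.8344
The server is busy 83.44% of the time.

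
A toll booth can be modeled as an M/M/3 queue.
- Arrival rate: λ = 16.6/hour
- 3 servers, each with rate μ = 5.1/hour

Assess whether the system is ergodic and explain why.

Stability requires ρ = λ/(cμ) < 1
ρ = 16.6/(3 × 5.1) = 16.6/15.30 = 1.0850
Since 1.0850 ≥ 1, the system is UNSTABLE.
Need c > λ/μ = 16.6/5.1 = 3.25.
Minimum servers needed: c = 4.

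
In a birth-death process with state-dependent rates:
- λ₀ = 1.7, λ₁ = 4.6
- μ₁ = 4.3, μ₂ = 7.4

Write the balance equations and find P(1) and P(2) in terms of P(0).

Balance equations:
State 0: λ₀P₀ = μ₁P₁ → P₁ = (λ₀/μ₁)P₀ = (1.7/4.3)P₀ = 0.3953P₀
State 1: P₂ = (λ₀λ₁)/(μ₁μ₂)P₀ = (1.7×4.6)/(4.3×7.4)P₀ = 0.2458P₀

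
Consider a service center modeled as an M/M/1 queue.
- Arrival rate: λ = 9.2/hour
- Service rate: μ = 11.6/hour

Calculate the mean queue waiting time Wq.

First, compute utilization: ρ = λ/μ = 9.2/11.6 = 0.7931
For M/M/1: Wq = λ/(μ(μ-λ))
Wq = 9.2/(11.6 × (11.6-9.2))
Wq = 9.2/(11.6 × 2.40)
Wq = 0.3305 hours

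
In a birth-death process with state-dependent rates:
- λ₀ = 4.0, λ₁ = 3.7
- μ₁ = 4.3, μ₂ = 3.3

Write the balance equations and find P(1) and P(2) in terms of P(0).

Balance equations:
State 0: λ₀P₀ = μ₁P₁ → P₁ = (λ₀/μ₁)P₀ = (4.0/4.3)P₀ = 0.9302P₀
State 1: P₂ = (λ₀λ₁)/(μ₁μ₂)P₀ = (4.0×3.7)/(4.3×3.3)P₀ = 1.0430P₀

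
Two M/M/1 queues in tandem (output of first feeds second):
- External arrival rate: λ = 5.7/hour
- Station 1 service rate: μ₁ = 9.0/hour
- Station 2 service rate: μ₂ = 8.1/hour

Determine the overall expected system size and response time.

By Jackson's theorem, each station behaves as independent M/M/1.
Station 1: ρ₁ = 5.7/9.0 = 0.6333, L₁ = ρ₁/(1-ρ₁) = λ/(μ₁-λ) = 5.7/3.30 = 1.7273
Station 2: ρ₂ = 5.7/8.1 = 0.7037, L₂ = ρ₂/(1-ρ₂) = λ/(μ₂-λ) = 5.7/2.40 = 2.3750
Total: L = L₁ + L₂ = 1.7273 + 2.3750 = 4.1023
W = L/λ = 4.1023/5.7 = 0.7197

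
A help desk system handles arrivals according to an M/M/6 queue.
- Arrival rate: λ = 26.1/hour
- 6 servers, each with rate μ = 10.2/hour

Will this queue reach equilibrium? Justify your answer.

Stability requires ρ = λ/(cμ) < 1
ρ = 26.1/(6 × 10.2) = 26.1/61.20 = 0.4265
Since 0.4265 < 1, the system is STABLE.
The servers are busy 42.65% of the time.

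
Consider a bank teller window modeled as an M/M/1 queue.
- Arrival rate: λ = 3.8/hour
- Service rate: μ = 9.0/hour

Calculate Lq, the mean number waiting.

ρ = λ/μ = 3.8/9.0 = 0.4222
For M/M/1: Lq = λ²/(μ(μ-λ))
Lq = 14.44/(9.0 × 5.20)
Lq = 0.3085 transactions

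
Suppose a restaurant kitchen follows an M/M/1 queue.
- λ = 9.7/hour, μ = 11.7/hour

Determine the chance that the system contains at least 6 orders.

ρ = λ/μ = 9.7/11.7 = 0.82906
P(N ≥ n) = ρⁿ
P(N ≥ 6) = 0.82906^6
P(N ≥ 6) = 0.3247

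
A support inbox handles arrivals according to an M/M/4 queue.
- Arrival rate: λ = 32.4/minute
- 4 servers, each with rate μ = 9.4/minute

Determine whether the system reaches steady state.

Stability requires ρ = λ/(cμ) < 1
ρ = 32.4/(4 × 9.4) = 32.4/37.60 = 0.8617
Since 0.8617 < 1, the system is STABLE.
The servers are busy 86.17% of the time.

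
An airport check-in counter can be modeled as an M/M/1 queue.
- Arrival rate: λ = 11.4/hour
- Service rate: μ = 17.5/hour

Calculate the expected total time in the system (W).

First, compute utilization: ρ = λ/μ = 11.4/17.5 = 0.6514
For M/M/1: W = 1/(μ-λ)
W = 1/(17.5-11.4) = 1/6.10
W = 0.1639 hours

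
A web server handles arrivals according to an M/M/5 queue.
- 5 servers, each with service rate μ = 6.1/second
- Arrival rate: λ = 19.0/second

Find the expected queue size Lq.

Traffic intensity: ρ = λ/(cμ) = 19.0/(5×6.1) = 0.6230
Since ρ = 0.6230 < 1, system is stable.
Offered load a = λ/μ = cρ = 19.0/6.1 = 3.1148
P₀ = [ Σₙ₌₀^4 aⁿ/n! + a^5/(5!(1-ρ)) ]⁻¹
Σ = a^0/0! + a^1/1! + a^2/2! + a^3/3! + a^4/4! = 1.0000 + 3.1148 + 4.8508 + 5.0364 + 3.9218 = 17.9238
a^5/(5!(1-ρ)) = 293.1695/(120 × 0.37705) = 6.4795
P₀ = 1/(17.9238 + 6.4795) = 0.04098
Lq = P₀·a^5·ρ / (5!(1-ρ)²) = 0.040978 × 293.1695 × 0.62295 / (120 × 0.14217) = 0.4387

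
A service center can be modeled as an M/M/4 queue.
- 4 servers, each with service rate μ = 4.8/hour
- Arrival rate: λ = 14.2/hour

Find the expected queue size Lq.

Traffic intensity: ρ = λ/(cμ) = 14.2/(4×4.8) = 0.7396
Since ρ = 0.7396 < 1, system is stable.
Offered load a = λ/μ = cρ = 14.2/4.8 = 2.9583
P₀ = [ Σₙ₌₀^3 aⁿ/n! + a^4/(4!(1-ρ)) ]⁻¹
Σ = a^0/0! + a^1/1! + a^2/2! + a^3/3! = 1.0000 + 2.9583 + 4.3759 + 4.3151 = 12.6493
a^4/(4!(1-ρ)) = 76.59288/(24 × 0.2604167) = 12.2549
P₀ = 1/(12.6493 + 12.2549) = 0.04015
Lq = P₀·a^4·ρ / (4!(1-ρ)²) = 0.040154 × 76.5929 × 0.73958 / (24 × 0.067817) = 1.3975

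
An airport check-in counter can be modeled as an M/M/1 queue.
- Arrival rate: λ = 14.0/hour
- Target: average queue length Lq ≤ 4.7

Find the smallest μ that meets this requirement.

For M/M/1: Lq = λ²/(μ(μ-λ))
Need Lq ≤ 4.7, i.e. μ(μ-λ) ≥ λ²/4.7
μ² - 14.0μ - 196.00/4.7 ≥ 0  →  μ² - 14.0μ - 41.70213 ≥ 0
Quadratic formula (positive root): μ = [λ + √(λ² + 4×41.70213)]/2
Discriminant: 196.00 + 4×41.70213 = 362.8085, √362.8085 = 19.04753
μ ≥ (14.0 + 19.04753)/2 = 16.5238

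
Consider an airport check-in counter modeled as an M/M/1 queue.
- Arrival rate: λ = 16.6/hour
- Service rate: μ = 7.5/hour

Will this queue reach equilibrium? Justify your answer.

Stability requires ρ = λ/(cμ) < 1
ρ = 16.6/(1 × 7.5) = 16.6/7.50 = 2.2133
Since 2.2133 ≥ 1, the system is UNSTABLE.
Queue grows without bound. Need μ > λ = 16.6.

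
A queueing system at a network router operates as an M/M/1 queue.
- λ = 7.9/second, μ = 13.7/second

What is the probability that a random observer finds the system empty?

ρ = λ/μ = 7.9/13.7 = 0.5766
P(0) = 1 - ρ = 1 - 0.5766 = 0.4234
The server is idle 42.34% of the time.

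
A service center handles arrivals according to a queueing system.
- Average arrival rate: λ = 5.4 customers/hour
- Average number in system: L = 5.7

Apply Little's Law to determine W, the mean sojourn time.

Little's Law: L = λW, so W = L/λ
W = 5.7/5.4 = 1.0556 hours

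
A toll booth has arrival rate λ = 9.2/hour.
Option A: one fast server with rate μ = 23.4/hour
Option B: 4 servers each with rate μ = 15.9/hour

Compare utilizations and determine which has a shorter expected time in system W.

Option A: single server μ = 23.4 (M/M/1)
  ρ_A = 9.2/23.4 = 0.3932
  W_A = 1/(μ-λ) = 1/(23.4-9.2) = 1/14.20 = 0.07042

Option B: 4 servers μ = 15.9 (M/M/4)
  ρ_B = λ/(cμ) = 9.2/(4×15.9) = 0.1447
  Offered load a = λ/μ = cρ = 9.2/15.9 = 0.5786
  P₀ = [ Σₙ₌₀^3 aⁿ/n! + a^4/(4!(1-ρ)) ]⁻¹
  Σ = a^0/0! + a^1/1! + a^2/2! + a^3/3! = 1.0000 + 0.5786 + 0.1674 + 0.03229 = 1.7783
  a^4/(4!(1-ρ)) = 0.11209/(24 × 0.85535) = 0.005460
  P₀ = 1/(1.7783 + 0.005460) = 0.5606
  Lq = P₀·a^4·ρ / (4!(1-ρ)²) = 0.56061 × 0.11209 × 0.14465 / (24 × 0.73162) = 0.0005177
  Wq_B = Lq/λ = 0.0005177/9.2 = 0.00005627
  W_B = Wq_B + 1/μ = 0.00005627 + 0.06289 = 0.06295

Since W_B = 0.06295 < W_A = 0.07042, Option B (multiple servers) has the shorter time in system.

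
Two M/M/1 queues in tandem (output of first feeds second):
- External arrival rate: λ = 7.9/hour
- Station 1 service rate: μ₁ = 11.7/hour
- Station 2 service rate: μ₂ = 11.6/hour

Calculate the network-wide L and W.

By Jackson's theorem, each station behaves as independent M/M/1.
Station 1: ρ₁ = 7.9/11.7 = 0.6752, L₁ = ρ₁/(1-ρ₁) = λ/(μ₁-λ) = 7.9/3.80 = 2.07895
Station 2: ρ₂ = 7.9/11.6 = 0.6810, L₂ = ρ₂/(1-ρ₂) = λ/(μ₂-λ) = 7.9/3.70 = 2.13514
Total: L = L₁ + L₂ = 2.07895 + 2.13514 = 4.2141
W = L/λ = 4.2141/7.9 = 0.5334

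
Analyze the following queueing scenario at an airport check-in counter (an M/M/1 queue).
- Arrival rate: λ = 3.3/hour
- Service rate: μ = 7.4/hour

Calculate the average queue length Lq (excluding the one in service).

ρ = λ/μ = 3.3/7.4 = 0.4459
For M/M/1: Lq = λ²/(μ(μ-λ))
Lq = 10.89/(7.4 × 4.10)
Lq = 0.3589 passengers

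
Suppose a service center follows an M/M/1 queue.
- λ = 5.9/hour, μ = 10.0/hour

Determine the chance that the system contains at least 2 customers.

ρ = λ/μ = 5.9/10.0 = 0.5900
P(N ≥ n) = ρⁿ
P(N ≥ 2) = 0.5900^2
P(N ≥ 2) = 0.3481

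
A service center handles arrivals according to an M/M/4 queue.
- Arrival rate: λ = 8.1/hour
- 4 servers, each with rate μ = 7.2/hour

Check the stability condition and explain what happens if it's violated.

Stability requires ρ = λ/(cμ) < 1
ρ = 8.1/(4 × 7.2) = 8.1/28.80 = 0.2812
Since 0.2812 < 1, the system is STABLE.
The servers are busy 28.12% of the time.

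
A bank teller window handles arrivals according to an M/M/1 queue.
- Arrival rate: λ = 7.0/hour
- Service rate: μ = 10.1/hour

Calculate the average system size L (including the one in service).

ρ = λ/μ = 7.0/10.1 = 0.6931
For M/M/1: L = λ/(μ-λ)
L = 7.0/(10.1-7.0) = 7.0/3.10
L = 2.2581 transactions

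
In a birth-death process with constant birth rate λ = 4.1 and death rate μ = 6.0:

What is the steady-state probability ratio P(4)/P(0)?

For constant rates: P(n)/P(0) = (λ/μ)^n
P(4)/P(0) = (4.1/6.0)^4 = 0.6833^4 = 0.2180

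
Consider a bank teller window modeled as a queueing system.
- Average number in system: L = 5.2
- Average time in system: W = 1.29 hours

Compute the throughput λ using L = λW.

Little's Law: L = λW, so λ = L/W
λ = 5.2/1.29 = 4.0310 transactions/hour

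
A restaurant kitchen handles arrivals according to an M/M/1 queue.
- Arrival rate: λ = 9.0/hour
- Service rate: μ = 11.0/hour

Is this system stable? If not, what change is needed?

Stability requires ρ = λ/(cμ) < 1
ρ = 9.0/(1 × 11.0) = 9.0/11.00 = 0.8182
Since 0.8182 < 1, the system is STABLE.
The server is busy 81.82% of the time.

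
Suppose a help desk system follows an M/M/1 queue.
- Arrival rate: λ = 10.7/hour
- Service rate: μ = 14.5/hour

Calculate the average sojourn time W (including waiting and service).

First, compute utilization: ρ = λ/μ = 10.7/14.5 = 0.7379
For M/M/1: W = 1/(μ-λ)
W = 1/(14.5-10.7) = 1/3.80
W = 0.2632 hours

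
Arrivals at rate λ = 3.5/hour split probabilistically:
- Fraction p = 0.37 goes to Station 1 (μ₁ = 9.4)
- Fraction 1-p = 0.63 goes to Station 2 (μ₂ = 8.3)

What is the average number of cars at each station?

Effective rates: λ₁ = 3.5×0.37 = 1.295, λ₂ = 3.5×0.63 = 2.205
Station 1: ρ₁ = 1.295/9.4 = 0.1378, L₁ = ρ₁/(1-ρ₁) = 0.1378/(1-0.1378) = 0.1598
Station 2: ρ₂ = 2.205/8.3 = 0.2657, L₂ = ρ₂/(1-ρ₂) = 0.2657/(1-0.2657) = 0.3618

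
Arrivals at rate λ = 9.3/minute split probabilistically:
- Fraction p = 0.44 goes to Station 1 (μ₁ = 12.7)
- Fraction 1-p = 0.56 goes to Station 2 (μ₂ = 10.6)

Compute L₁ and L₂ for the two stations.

Effective rates: λ₁ = 9.3×0.44 = 4.092, λ₂ = 9.3×0.56 = 5.208
Station 1: ρ₁ = 4.092/12.7 = 0.3222, L₁ = ρ₁/(1-ρ₁) = 0.3222/(1-0.3222) = 0.4754
Station 2: ρ₂ = 5.208/10.6 = 0.49132, L₂ = ρ₂/(1-ρ₂) = 0.49132/(1-0.49132) = 0.9659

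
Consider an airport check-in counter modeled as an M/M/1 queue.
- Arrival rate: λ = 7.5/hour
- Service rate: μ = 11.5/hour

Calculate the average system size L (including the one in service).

ρ = λ/μ = 7.5/11.5 = 0.6522
For M/M/1: L = λ/(μ-λ)
L = 7.5/(11.5-7.5) = 7.5/4.00
L = 1.8750 passengers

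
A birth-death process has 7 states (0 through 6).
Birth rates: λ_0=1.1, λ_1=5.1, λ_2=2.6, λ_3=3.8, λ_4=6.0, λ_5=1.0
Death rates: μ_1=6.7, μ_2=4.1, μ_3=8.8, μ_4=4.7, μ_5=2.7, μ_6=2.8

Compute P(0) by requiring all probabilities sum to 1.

Ratios P(n)/P(0) = (λ₀···λₙ₋₁)/(μ₁···μₙ):
P(1)/P(0) = (1.1)/(6.7) = 0.16418
P(2)/P(0) = (1.1×5.1)/(6.7×4.1) = 0.20422
P(3)/P(0) = (1.1×5.1×2.6)/(6.7×4.1×8.8) = 0.060339
P(4)/P(0) = (1.1×5.1×2.6×3.8)/(6.7×4.1×8.8×4.7) = 0.048784
P(5)/P(0) = (1.1×5.1×2.6×3.8×6.0)/(6.7×4.1×8.8×4.7×2.7) = 0.10841
P(6)/P(0) = (1.1×5.1×2.6×3.8×6.0×1.0)/(6.7×4.1×8.8×4.7×2.7×2.8) = 0.038718

Normalization: ∑ P(n) = 1
P(0) × (1.0000 + 0.16418 + 0.20422 + 0.060339 + 0.048784 + 0.10841 + 0.038718) = 1
P(0) × 1.6247 = 1
P(0) = 1/1.6247 = 0.6155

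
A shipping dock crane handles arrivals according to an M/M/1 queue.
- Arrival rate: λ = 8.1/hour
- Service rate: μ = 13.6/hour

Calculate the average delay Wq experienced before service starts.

First, compute utilization: ρ = λ/μ = 8.1/13.6 = 0.5956
For M/M/1: Wq = λ/(μ(μ-λ))
Wq = 8.1/(13.6 × (13.6-8.1))
Wq = 8.1/(13.6 × 5.50)
Wq = 0.1083 hours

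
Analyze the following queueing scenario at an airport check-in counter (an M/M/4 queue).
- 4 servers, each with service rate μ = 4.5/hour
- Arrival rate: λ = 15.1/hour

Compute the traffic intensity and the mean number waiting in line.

Traffic intensity: ρ = λ/(cμ) = 15.1/(4×4.5) = 0.8389
Since ρ = 0.8389 < 1, system is stable.
Offered load a = λ/μ = cρ = 15.1/4.5 = 3.3556
P₀ = [ Σₙ₌₀^3 aⁿ/n! + a^4/(4!(1-ρ)) ]⁻¹
Σ = a^0/0! + a^1/1! + a^2/2! + a^3/3! = 1.0000 + 3.3556 + 5.6299 + 6.2971 = 16.2826
a^4/(4!(1-ρ)) = 126.7820/(24 × 0.161111) = 32.7885
P₀ = 1/(16.2826 + 32.7885) = 0.02038
Lq = P₀·a^4·ρ / (4!(1-ρ)²) = 0.020379 × 126.7820 × 0.83889 / (24 × 0.025957) = 3.4792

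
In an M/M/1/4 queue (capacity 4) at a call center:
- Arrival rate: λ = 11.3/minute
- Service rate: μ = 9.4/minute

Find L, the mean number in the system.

ρ = λ/μ = 11.3/9.4 = 1.20213
P₀ = (1-ρ)/(1-ρ^(K+1)) = (1-1.20213)/(1-1.20213^5) = -0.2021/-1.5105 = 0.1338
P_K = P₀×ρ^K = 0.13382 × 1.20213^4 = 0.13382 × 2.0884 = 0.2795
L = ρ[1 - (K+1)ρ^K + Kρ^(K+1)] / [(1-ρ)(1-ρ^(K+1))]
L = 1.20213 × (1 - 5×2.08836 + 4×2.51048) / ((1 - 1.20213) × (1 - 2.51048)) = 2.3629 calls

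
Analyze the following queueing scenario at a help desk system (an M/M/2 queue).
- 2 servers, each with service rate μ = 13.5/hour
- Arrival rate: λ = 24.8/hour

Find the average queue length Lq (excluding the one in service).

Traffic intensity: ρ = λ/(cμ) = 24.8/(2×13.5) = 0.9185
Since ρ = 0.9185 < 1, system is stable.
Offered load a = λ/μ = cρ = 24.8/13.5 = 1.8370
P₀ = [ Σₙ₌₀^1 aⁿ/n! + a^2/(2!(1-ρ)) ]⁻¹
Σ = a^0/0! + a^1/1! = 1.0000 + 1.8370 = 2.8370
a^2/(2!(1-ρ)) = 3.37471/(2 × 0.0814815) = 20.7084
P₀ = 1/(2.8370 + 20.7084) = 0.04247
Lq = P₀·a^2·ρ / (2!(1-ρ)²) = 0.042471 × 3.3747 × 0.91852 / (2 × 0.0066392) = 9.9145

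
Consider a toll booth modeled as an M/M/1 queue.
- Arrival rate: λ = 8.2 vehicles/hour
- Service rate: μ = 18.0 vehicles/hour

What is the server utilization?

Server utilization: ρ = λ/μ
ρ = 8.2/18.0 = 0.4556
The server is busy 45.56% of the time.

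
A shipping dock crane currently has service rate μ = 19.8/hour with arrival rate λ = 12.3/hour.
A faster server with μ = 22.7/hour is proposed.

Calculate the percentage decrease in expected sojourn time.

System 1: ρ₁ = 12.3/19.8 = 0.6212, W₁ = 1/(19.8-12.3) = 0.13333
System 2: ρ₂ = 12.3/22.7 = 0.5419, W₂ = 1/(22.7-12.3) = 0.096154
Improvement: (W₁-W₂)/W₁ = (0.13333-0.096154)/0.13333 = 27.88%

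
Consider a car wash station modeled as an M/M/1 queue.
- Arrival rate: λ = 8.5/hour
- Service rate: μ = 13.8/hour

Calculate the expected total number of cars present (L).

ρ = λ/μ = 8.5/13.8 = 0.6159
For M/M/1: L = λ/(μ-λ)
L = 8.5/(13.8-8.5) = 8.5/5.30
L = 1.6038 cars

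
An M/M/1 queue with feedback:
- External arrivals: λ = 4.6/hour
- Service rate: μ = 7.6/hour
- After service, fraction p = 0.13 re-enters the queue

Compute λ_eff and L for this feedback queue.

Effective arrival rate: λ_eff = λ/(1-p) = 4.6/(1-0.13) = 4.6/0.87 = 5.28736
ρ = λ_eff/μ = 5.28736/7.6 = 0.695705
L = ρ/(1-ρ) = 0.695705/(1-0.695705) = 2.2863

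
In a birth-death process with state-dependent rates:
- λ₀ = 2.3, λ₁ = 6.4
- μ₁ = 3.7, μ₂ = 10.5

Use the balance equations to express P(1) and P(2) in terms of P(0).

Balance equations:
State 0: λ₀P₀ = μ₁P₁ → P₁ = (λ₀/μ₁)P₀ = (2.3/3.7)P₀ = 0.6216P₀
State 1: P₂ = (λ₀λ₁)/(μ₁μ₂)P₀ = (2.3×6.4)/(3.7×10.5)P₀ = 0.3789P₀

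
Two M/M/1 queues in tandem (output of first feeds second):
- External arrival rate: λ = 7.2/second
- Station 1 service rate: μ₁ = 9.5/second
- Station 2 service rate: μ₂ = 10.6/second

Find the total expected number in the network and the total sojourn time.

By Jackson's theorem, each station behaves as independent M/M/1.
Station 1: ρ₁ = 7.2/9.5 = 0.7579, L₁ = ρ₁/(1-ρ₁) = λ/(μ₁-λ) = 7.2/2.30 = 3.13043
Station 2: ρ₂ = 7.2/10.6 = 0.6792, L₂ = ρ₂/(1-ρ₂) = λ/(μ₂-λ) = 7.2/3.40 = 2.11765
Total: L = L₁ + L₂ = 3.13043 + 2.11765 = 5.2481
W = L/λ = 5.2481/7.2 = 0.7289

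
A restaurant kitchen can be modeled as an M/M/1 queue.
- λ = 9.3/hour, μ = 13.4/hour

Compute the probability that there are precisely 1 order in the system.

ρ = λ/μ = 9.3/13.4 = 0.6940
P(n) = (1-ρ)ρⁿ
P(1) = (1-0.6940) × 0.6940^1
P(1) = 0.3060 × 0.6940
P(1) = 0.2124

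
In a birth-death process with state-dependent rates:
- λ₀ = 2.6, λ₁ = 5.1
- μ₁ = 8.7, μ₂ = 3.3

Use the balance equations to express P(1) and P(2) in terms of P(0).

Balance equations:
State 0: λ₀P₀ = μ₁P₁ → P₁ = (λ₀/μ₁)P₀ = (2.6/8.7)P₀ = 0.2989P₀
State 1: P₂ = (λ₀λ₁)/(μ₁μ₂)P₀ = (2.6×5.1)/(8.7×3.3)P₀ = 0.4619P₀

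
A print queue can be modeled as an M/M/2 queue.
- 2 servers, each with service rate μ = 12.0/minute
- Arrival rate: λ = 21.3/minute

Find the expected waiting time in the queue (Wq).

Traffic intensity: ρ = λ/(cμ) = 21.3/(2×12.0) = 0.8875
Since ρ = 0.8875 < 1, system is stable.
Offered load a = λ/μ = cρ = 21.3/12.0 = 1.7750
P₀ = [ Σₙ₌₀^1 aⁿ/n! + a^2/(2!(1-ρ)) ]⁻¹
Σ = a^0/0! + a^1/1! = 1.0000 + 1.7750 = 2.7750
a^2/(2!(1-ρ)) = 3.15063/(2 × 0.112500) = 14.0028
P₀ = 1/(2.7750 + 14.0028) = 0.05960
Lq = P₀·a^2·ρ / (2!(1-ρ)²) = 0.0596026 × 3.15063 × 0.887500 / (2 × 0.0126562) = 6.5841
Wq = Lq/λ = 6.5841/21.3 = 0.3091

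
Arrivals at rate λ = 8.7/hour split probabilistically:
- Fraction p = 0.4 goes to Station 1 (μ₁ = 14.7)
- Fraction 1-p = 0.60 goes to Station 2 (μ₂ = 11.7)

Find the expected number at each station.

Effective rates: λ₁ = 8.7×0.4 = 3.48, λ₂ = 8.7×0.60 = 5.22
Station 1: ρ₁ = 3.48/14.7 = 0.23673, L₁ = ρ₁/(1-ρ₁) = 0.23673/(1-0.23673) = 0.3102
Station 2: ρ₂ = 5.22/11.7 = 0.446154, L₂ = ρ₂/(1-ρ₂) = 0.446154/(1-0.446154) = 0.8056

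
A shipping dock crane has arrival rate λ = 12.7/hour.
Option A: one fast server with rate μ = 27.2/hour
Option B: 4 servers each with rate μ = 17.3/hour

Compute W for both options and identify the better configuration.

Option A: single server μ = 27.2 (M/M/1)
  ρ_A = 12.7/27.2 = 0.4669
  W_A = 1/(μ-λ) = 1/(27.2-12.7) = 1/14.50 = 0.06897

Option B: 4 servers μ = 17.3 (M/M/4)
  ρ_B = λ/(cμ) = 12.7/(4×17.3) = 0.1835
  Offered load a = λ/μ = cρ = 12.7/17.3 = 0.7341
  P₀ = [ Σₙ₌₀^3 aⁿ/n! + a^4/(4!(1-ρ)) ]⁻¹
  Σ = a^0/0! + a^1/1! + a^2/2! + a^3/3! = 1.0000 + 0.7341 + 0.2695 + 0.06594 = 2.0695
  a^4/(4!(1-ρ)) = 0.2904/(24 × 0.8165) = 0.01482
  P₀ = 1/(2.0695 + 0.01482) = 0.4798
  Lq = P₀·a^4·ρ / (4!(1-ρ)²) = 0.4798 × 0.2904 × 0.1835 / (24 × 0.6666) = 0.001598
  Wq_B = Lq/λ = 0.0015983/12.7 = 0.0001259
  W_B = Wq_B + 1/μ = 0.0001259 + 0.05780 = 0.05793

Since W_B = 0.05793 < W_A = 0.06897, Option B (multiple servers) has the shorter time in system.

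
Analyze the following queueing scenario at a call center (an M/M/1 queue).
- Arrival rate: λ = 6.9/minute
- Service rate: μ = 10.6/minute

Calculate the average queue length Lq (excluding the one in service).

ρ = λ/μ = 6.9/10.6 = 0.6509
For M/M/1: Lq = λ²/(μ(μ-λ))
Lq = 47.61/(10.6 × 3.70)
Lq = 1.2139 calls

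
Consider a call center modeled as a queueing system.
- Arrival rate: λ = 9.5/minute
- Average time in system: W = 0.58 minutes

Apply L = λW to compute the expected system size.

Little's Law: L = λW
L = 9.5 × 0.58 = 5.5100 calls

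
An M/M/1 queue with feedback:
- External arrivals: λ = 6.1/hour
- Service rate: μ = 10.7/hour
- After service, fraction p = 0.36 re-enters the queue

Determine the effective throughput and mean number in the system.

Effective arrival rate: λ_eff = λ/(1-p) = 6.1/(1-0.36) = 6.1/0.64 = 9.53125
ρ = λ_eff/μ = 9.53125/10.7 = 0.890771
L = ρ/(1-ρ) = 0.890771/(1-0.890771) = 8.1551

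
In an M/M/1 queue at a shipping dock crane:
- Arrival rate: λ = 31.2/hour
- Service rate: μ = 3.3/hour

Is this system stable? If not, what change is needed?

Stability requires ρ = λ/(cμ) < 1
ρ = 31.2/(1 × 3.3) = 31.2/3.30 = 9.4545
Since 9.4545 ≥ 1, the system is UNSTABLE.
Queue grows without bound. Need μ > λ = 31.2.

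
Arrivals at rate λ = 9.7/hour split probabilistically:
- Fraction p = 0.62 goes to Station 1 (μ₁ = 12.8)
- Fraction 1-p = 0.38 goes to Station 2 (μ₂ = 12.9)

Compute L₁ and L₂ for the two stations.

Effective rates: λ₁ = 9.7×0.62 = 6.014, λ₂ = 9.7×0.38 = 3.686
Station 1: ρ₁ = 6.014/12.8 = 0.46984, L₁ = ρ₁/(1-ρ₁) = 0.46984/(1-0.46984) = 0.8862
Station 2: ρ₂ = 3.686/12.9 = 0.2857, L₂ = ρ₂/(1-ρ₂) = 0.2857/(1-0.2857) = 0.4000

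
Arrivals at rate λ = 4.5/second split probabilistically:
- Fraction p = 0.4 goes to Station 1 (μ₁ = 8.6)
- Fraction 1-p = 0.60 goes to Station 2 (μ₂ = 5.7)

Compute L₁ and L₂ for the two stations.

Effective rates: λ₁ = 4.5×0.4 = 1.8, λ₂ = 4.5×0.60 = 2.7
Station 1: ρ₁ = 1.8/8.6 = 0.2093, L₁ = ρ₁/(1-ρ₁) = 0.2093/(1-0.2093) = 0.2647
Station 2: ρ₂ = 2.7/5.7 = 0.47368, L₂ = ρ₂/(1-ρ₂) = 0.47368/(1-0.47368) = 0.9000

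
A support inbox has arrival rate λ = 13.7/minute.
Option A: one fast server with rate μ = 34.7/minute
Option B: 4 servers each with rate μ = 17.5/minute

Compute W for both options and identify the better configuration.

Option A: single server μ = 34.7 (M/M/1)
  ρ_A = 13.7/34.7 = 0.3948
  W_A = 1/(μ-λ) = 1/(34.7-13.7) = 1/21.00 = 0.04762

Option B: 4 servers μ = 17.5 (M/M/4)
  ρ_B = λ/(cμ) = 13.7/(4×17.5) = 0.1957
  Offered load a = λ/μ = cρ = 13.7/17.5 = 0.7829
  P₀ = [ Σₙ₌₀^3 aⁿ/n! + a^4/(4!(1-ρ)) ]⁻¹
  Σ = a^0/0! + a^1/1! + a^2/2! + a^3/3! = 1.0000 + 0.7829 + 0.3064 + 0.07996 = 2.1693
  a^4/(4!(1-ρ)) = 0.3756/(24 × 0.8043) = 0.01946
  P₀ = 1/(2.1693 + 0.01946) = 0.4569
  Lq = P₀·a^4·ρ / (4!(1-ρ)²) = 0.4569 × 0.3756 × 0.1957 / (24 × 0.6469) = 0.002163
  Wq_B = Lq/λ = 0.002163/13.7 = 0.0001579
  W_B = Wq_B + 1/μ = 0.0001579 + 0.05714 = 0.05730

Since W_A = 0.04762 < W_B = 0.05730, Option A (single fast server) has the shorter time in system.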